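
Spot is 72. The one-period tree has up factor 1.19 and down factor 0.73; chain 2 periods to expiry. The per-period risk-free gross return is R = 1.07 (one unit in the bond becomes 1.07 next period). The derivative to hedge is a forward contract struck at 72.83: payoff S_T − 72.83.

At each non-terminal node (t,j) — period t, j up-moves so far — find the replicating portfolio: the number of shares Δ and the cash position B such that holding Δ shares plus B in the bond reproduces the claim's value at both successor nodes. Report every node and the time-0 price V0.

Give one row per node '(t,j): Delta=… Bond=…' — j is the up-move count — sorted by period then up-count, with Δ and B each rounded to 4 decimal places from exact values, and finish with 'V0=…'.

Under the risk-neutral measure, an up-move has probability p* = (R−d)/(u−d) = 0.7391 and values discount at R = 1.07.
Terminal values V(2,·): V(2,0)=-34.4612, V(2,1)=-10.2836, V(2,2)=29.1292
  t=1,j=0: stock 52.5600 → up 62.5464 (V=-10.2836), down 38.3688 (V=-34.4612). Price -15.5054; hedge Δ=1.0000, bond B=-68.0654.
  t=1,j=1: stock 85.6800 → up 101.9592 (V=29.1292), down 62.5464 (V=-10.2836). Price 17.6146; hedge Δ=1.0000, bond B=-68.0654.
  t=0,j=0: stock 72.0000 → up 85.6800 (V=17.6146), down 52.5600 (V=-15.5054). Price 8.3875; hedge Δ=1.0000, bond B=-63.6125.
Each (Δ,B) replicates both successor values, so the strategy is self-financing and V0 is arbitrage-free.

(0,0): Delta=1.0000 Bond=-63.6125
(1,0): Delta=1.0000 Bond=-68.0654
(1,1): Delta=1.0000 Bond=-68.0654
V0=8.3875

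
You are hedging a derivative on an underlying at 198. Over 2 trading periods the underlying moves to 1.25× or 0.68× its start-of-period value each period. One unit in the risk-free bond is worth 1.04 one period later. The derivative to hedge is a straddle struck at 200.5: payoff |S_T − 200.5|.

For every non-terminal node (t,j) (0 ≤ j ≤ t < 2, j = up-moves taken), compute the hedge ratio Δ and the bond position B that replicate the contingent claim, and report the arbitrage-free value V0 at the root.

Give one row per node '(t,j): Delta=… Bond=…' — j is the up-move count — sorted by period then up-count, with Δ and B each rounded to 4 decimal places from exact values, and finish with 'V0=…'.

No-arbitrage ⇒ martingale measure with p* = (R−d)/(u−d) = 0.6316.
At expiry t=2: V(2,0)=108.9448, V(2,1)=32.2000, V(2,2)=108.8750
  t=1,j=0: stock 134.6400 → up 168.3000 (V=32.2000), down 91.5552 (V=108.9448). Price 58.1485; hedge Δ=-1.0000, bond B=192.7885.
  t=1,j=1: stock 247.5000 → up 309.3750 (V=108.8750), down 168.3000 (V=32.2000). Price 77.5253; hedge Δ=0.5435, bond B=-56.9922.
  t=0,j=0: stock 198.0000 → up 247.5000 (V=77.5253), down 134.6400 (V=58.1485). Price 67.6793; hedge Δ=0.1717, bond B=33.6848.
Check: Δ(0,0)·S0 + B(0,0) = 67.6793 = V0.

(0,0): Delta=0.1717 Bond=33.6848
(1,0): Delta=-1.0000 Bond=192.7885
(1,1): Delta=0.5435 Bond=-56.9922
V0=67.6793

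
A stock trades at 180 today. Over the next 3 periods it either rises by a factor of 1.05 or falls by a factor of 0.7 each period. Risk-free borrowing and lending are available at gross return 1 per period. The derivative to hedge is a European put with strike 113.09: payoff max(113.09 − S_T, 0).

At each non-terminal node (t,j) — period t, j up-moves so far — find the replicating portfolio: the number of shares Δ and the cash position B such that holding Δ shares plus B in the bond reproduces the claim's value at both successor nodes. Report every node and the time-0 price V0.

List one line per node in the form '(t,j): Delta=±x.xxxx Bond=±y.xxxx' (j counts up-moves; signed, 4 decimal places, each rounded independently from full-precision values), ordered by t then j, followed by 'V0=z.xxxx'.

The replicating-portfolio and risk-neutral prices coincide; use p* = (1−0.7)/(1.05−0.7) = 0.8571 for the latter.
Terminal payoffs: V(3,0)=51.3500, V(3,1)=20.4800, V(3,2)=0.0000, V(3,3)=0.0000
  t=2,j=0: stock 88.2000 → up 92.6100 (V=20.4800), down 61.7400 (V=51.3500). Price 24.8900; hedge Δ=-1.0000, bond B=113.0900.
  t=2,j=1: stock 132.3000 → up 138.9150 (V=0.0000), down 92.6100 (V=20.4800). Price 2.9257; hedge Δ=-0.4423, bond B=61.4400.
  t=2,j=2: stock 198.4500 → up 208.3725 (V=0.0000), down 138.9150 (V=0.0000). Price 0.0000; hedge Δ=0.0000, bond B=0.0000.
  t=1,j=0: stock 126.0000 → up 132.3000 (V=2.9257), down 88.2000 (V=24.8900). Price 6.0635; hedge Δ=-0.4981, bond B=68.8186.
  t=1,j=1: stock 189.0000 → up 198.4500 (V=0.0000), down 132.3000 (V=2.9257). Price 0.4180; hedge Δ=-0.0442, bond B=8.7771.
  t=0,j=0: stock 180.0000 → up 189.0000 (V=0.4180), down 126.0000 (V=6.0635). Price 1.2245; hedge Δ=-0.0896, bond B=17.3545.
The time-0 hedge costs 1.2245, which is the no-arbitrage price.

(0,0): Delta=-0.0896 Bond=17.3545
(1,0): Delta=-0.4981 Bond=68.8186
(1,1): Delta=-0.0442 Bond=8.7771
(2,0): Delta=-1.0000 Bond=113.0900
(2,1): Delta=-0.4423 Bond=61.4400
(2,2): Delta=0.0000 Bond=0.0000
V0=1.2245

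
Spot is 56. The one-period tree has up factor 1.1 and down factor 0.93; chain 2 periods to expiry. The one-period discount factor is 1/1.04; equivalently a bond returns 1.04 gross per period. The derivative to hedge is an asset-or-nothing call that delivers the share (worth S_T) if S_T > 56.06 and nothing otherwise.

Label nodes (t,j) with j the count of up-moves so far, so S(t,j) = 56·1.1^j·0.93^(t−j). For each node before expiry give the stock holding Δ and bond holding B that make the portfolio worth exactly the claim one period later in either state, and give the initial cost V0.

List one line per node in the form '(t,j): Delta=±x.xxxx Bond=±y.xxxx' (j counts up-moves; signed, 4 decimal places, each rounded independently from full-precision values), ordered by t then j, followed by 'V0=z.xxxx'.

(0,0): Delta=2.7266 Bond=-102.2665
(1,0): Delta=6.4706 Bond=-301.3452
(1,1): Delta=1.0000 Bond=0.0000
V0=50.4218

Risk-neutral probability p* = (R−d)/(u−d) = (1.04−0.93)/(1.1−0.93) = 0.6471.
Terminal payoffs: V(2,0)=0.0000, V(2,1)=57.2880, V(2,2)=67.7600
Node (1,0) S=52.0800: V=(p*·57.2880+(1−p*)·0.0000)/1.04=35.6430; Δ=(57.2880−0.0000)/(57.2880−48.4344)=6.4706; B=V−Δ·S=-301.3452
Node (1,1) S=61.6000: V=(p*·67.7600+(1−p*)·57.2880)/1.04=61.6000; Δ=(67.7600−57.2880)/(67.7600−57.2880)=1.0000; B=V−Δ·S=0.0000
Node (0,0) S=56.0000: V=(p*·61.6000+(1−p*)·35.6430)/1.04=50.4218; Δ=(61.6000−35.6430)/(61.6000−52.0800)=2.7266; B=V−Δ·S=-102.2665
Each (Δ,B) replicates both successor values, so the strategy is self-financing and V0 is arbitrage-free.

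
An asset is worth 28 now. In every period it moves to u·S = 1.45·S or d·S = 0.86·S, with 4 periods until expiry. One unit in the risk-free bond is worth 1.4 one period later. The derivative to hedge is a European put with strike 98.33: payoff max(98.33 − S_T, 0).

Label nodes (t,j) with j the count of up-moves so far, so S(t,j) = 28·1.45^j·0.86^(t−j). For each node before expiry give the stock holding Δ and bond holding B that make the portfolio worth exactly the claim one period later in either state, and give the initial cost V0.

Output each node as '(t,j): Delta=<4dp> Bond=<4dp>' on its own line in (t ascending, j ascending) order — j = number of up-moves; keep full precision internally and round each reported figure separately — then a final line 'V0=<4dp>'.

Under the risk-neutral measure, an up-move has probability p* = (R−d)/(u−d) = 0.9153 and values discount at R = 1.4.
At expiry t=4: V(4,0)=83.0138, V(4,1)=72.5061, V(4,2)=54.7897, V(4,3)=24.9191, V(4,4)=0.0000
Node (3,0) S=17.8096: V=(p*·72.5061+(1−p*)·83.0138)/1.4=52.4261; Δ=(72.5061−83.0138)/(25.8239−15.3162)=-1.0000; B=V−Δ·S=70.2357
Node (3,1) S=30.0278: V=(p*·54.7897+(1−p*)·72.5061)/1.4=40.2080; Δ=(54.7897−72.5061)/(43.5403−25.8239)=-1.0000; B=V−Δ·S=70.2357
Node (3,2) S=50.6282: V=(p*·24.9191+(1−p*)·54.7897)/1.4=19.6075; Δ=(24.9191−54.7897)/(73.4109−43.5403)=-1.0000; B=V−Δ·S=70.2357
Node (3,3) S=85.3615: V=(p*·0.0000+(1−p*)·24.9191)/1.4=1.5084; Δ=(0.0000−24.9191)/(123.7742−73.4109)=-0.4948; B=V−Δ·S=43.7442
Node (2,0) S=20.7088: V=(p*·40.2080+(1−p*)·52.4261)/1.4=29.4596; Δ=(40.2080−52.4261)/(30.0278−17.8096)=-1.0000; B=V−Δ·S=50.1684
Node (2,1) S=34.9160: V=(p*·19.6075+(1−p*)·40.2080)/1.4=15.2524; Δ=(19.6075−40.2080)/(50.6282−30.0278)=-1.0000; B=V−Δ·S=50.1684
Node (2,2) S=58.8700: V=(p*·1.5084+(1−p*)·19.6075)/1.4=2.1730; Δ=(1.5084−19.6075)/(85.3615−50.6282)=-0.5211; B=V−Δ·S=32.8495
Node (1,0) S=24.0800: V=(p*·15.2524+(1−p*)·29.4596)/1.4=11.7545; Δ=(15.2524−29.4596)/(34.9160−20.7088)=-1.0000; B=V−Δ·S=35.8345
Node (1,1) S=40.6000: V=(p*·2.1730+(1−p*)·15.2524)/1.4=2.3439; Δ=(2.1730−15.2524)/(58.8700−34.9160)=-0.5460; B=V−Δ·S=24.5123
Node (0,0) S=28.0000: V=(p*·2.3439+(1−p*)·11.7545)/1.4=2.2439; Δ=(2.3439−11.7545)/(40.6000−24.0800)=-0.5697; B=V−Δ·S=18.1941
Root portfolio cost Δ·28+B reproduces V0=2.2439.

(0,0): Delta=-0.5697 Bond=18.1941
(1,0): Delta=-1.0000 Bond=35.8345
(1,1): Delta=-0.5460 Bond=24.5123
(2,0): Delta=-1.0000 Bond=50.1684
(2,1): Delta=-1.0000 Bond=50.1684
(2,2): Delta=-0.5211 Bond=32.8495
(3,0): Delta=-1.0000 Bond=70.2357
(3,1): Delta=-1.0000 Bond=70.2357
(3,2): Delta=-1.0000 Bond=70.2357
(3,3): Delta=-0.4948 Bond=43.7442
V0=2.2439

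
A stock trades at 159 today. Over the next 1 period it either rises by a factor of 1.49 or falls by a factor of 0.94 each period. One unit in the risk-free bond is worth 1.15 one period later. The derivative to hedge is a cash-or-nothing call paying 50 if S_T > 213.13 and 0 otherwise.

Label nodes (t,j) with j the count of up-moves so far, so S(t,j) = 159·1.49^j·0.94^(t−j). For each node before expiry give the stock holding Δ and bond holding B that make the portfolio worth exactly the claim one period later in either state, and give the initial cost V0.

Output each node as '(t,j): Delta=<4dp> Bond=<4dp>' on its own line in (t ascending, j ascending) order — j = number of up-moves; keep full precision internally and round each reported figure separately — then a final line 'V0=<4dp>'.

(0,0): Delta=0.5718 Bond=-74.3083
V0=16.6008

Risk-neutral probability p* = (R−d)/(u−d) = (1.15−0.94)/(1.49−0.94) = 0.3818.
Terminal payoffs: V(1,0)=0.0000, V(1,1)=50.0000
(0,0): S=159.0000. Δ = (V_up−V_dn)/(S_up−S_dn) = (50.0000−0.0000)/(236.9100−149.4600) = 0.5718. V = [p*·50.0000 + (1−p*)·0.0000]/1.15 = 16.6008. B = V − Δ·S = -74.3083.
Self-financing check: at every node Δ·S+B equals the discounted successor values.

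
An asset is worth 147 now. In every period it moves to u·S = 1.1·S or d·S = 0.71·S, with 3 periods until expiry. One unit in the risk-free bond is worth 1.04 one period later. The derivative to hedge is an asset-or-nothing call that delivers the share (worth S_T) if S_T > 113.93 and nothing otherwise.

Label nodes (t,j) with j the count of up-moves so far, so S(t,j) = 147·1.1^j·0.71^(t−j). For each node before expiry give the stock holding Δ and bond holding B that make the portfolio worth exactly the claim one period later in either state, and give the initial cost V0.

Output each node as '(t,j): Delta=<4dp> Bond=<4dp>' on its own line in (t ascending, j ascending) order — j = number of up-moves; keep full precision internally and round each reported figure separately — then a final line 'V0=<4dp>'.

(0,0): Delta=1.3312 Bond=-53.2134
(1,0): Delta=2.5243 Bond=-179.8612
(1,1): Delta=1.1912 Bond=-32.7020
(2,0): Delta=0.0000 Bond=0.0000
(2,1): Delta=2.8205 Bond=-221.0657
(2,2): Delta=1.0000 Bond=0.0000
V0=142.4759

The replicating-portfolio and risk-neutral prices coincide; use p* = (1.04−0.71)/(1.1−0.71) = 0.8462 for the latter.
At expiry t=3: V(3,0)=0.0000, V(3,1)=0.0000, V(3,2)=126.2877, V(3,3)=195.6570
(2,0): S=74.1027. Δ = (V_up−V_dn)/(S_up−S_dn) = (0.0000−0.0000)/(81.5130−52.6129) = 0.0000. V = [p*·0.0000 + (1−p*)·0.0000]/1.04 = 0.0000. B = V − Δ·S = 0.0000.
(2,1): S=114.8070. Δ = (V_up−V_dn)/(S_up−S_dn) = (126.2877−0.0000)/(126.2877−81.5130) = 2.8205. V = [p*·126.2877 + (1−p*)·0.0000]/1.04 = 102.7489. B = V − Δ·S = -221.0657.
(2,2): S=177.8700. Δ = (V_up−V_dn)/(S_up−S_dn) = (195.6570−126.2877)/(195.6570−126.2877) = 1.0000. V = [p*·195.6570 + (1−p*)·126.2877]/1.04 = 177.8700. B = V − Δ·S = 0.0000.
(1,0): S=104.3700. Δ = (V_up−V_dn)/(S_up−S_dn) = (102.7489−0.0000)/(114.8070−74.1027) = 2.5243. V = [p*·102.7489 + (1−p*)·0.0000]/1.04 = 83.5975. B = V − Δ·S = -179.8612.
(1,1): S=161.7000. Δ = (V_up−V_dn)/(S_up−S_dn) = (177.8700−102.7489)/(177.8700−114.8070) = 1.1912. V = [p*·177.8700 + (1−p*)·102.7489]/1.04 = 159.9163. B = V − Δ·S = -32.7020.
(0,0): S=147.0000. Δ = (V_up−V_dn)/(S_up−S_dn) = (159.9163−83.5975)/(161.7000−104.3700) = 1.3312. V = [p*·159.9163 + (1−p*)·83.5975]/1.04 = 142.4759. B = V − Δ·S = -53.2134.
Each (Δ,B) replicates both successor values, so the strategy is self-financing and V0 is arbitrage-free.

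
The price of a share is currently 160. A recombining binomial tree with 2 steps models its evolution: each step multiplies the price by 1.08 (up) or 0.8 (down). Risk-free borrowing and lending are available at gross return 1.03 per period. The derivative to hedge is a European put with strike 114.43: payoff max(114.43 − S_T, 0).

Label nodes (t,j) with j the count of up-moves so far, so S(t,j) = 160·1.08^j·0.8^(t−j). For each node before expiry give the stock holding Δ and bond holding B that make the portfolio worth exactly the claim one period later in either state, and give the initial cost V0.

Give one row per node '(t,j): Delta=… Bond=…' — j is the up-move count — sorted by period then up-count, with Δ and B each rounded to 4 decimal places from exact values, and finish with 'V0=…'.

The replicating-portfolio and risk-neutral prices coincide; use p* = (1.03−0.8)/(1.08−0.8) = 0.8214 for the latter.
Terminal values V(2,·): V(2,0)=12.0300, V(2,1)=0.0000, V(2,2)=0.0000
  t=1,j=0: stock 128.0000 → up 138.2400 (V=0.0000), down 102.4000 (V=12.0300). Price 2.0856; hedge Δ=-0.3357, bond B=45.0499.
  t=1,j=1: stock 172.8000 → up 186.6240 (V=0.0000), down 138.2400 (V=0.0000). Price 0.0000; hedge Δ=0.0000, bond B=0.0000.
  t=0,j=0: stock 160.0000 → up 172.8000 (V=0.0000), down 128.0000 (V=2.0856). Price 0.3616; hedge Δ=-0.0466, bond B=7.8103.
Check: Δ(0,0)·S0 + B(0,0) = 0.3616 = V0.

(0,0): Delta=-0.0466 Bond=7.8103
(1,0): Delta=-0.3357 Bond=45.0499
(1,1): Delta=0.0000 Bond=0.0000
V0=0.3616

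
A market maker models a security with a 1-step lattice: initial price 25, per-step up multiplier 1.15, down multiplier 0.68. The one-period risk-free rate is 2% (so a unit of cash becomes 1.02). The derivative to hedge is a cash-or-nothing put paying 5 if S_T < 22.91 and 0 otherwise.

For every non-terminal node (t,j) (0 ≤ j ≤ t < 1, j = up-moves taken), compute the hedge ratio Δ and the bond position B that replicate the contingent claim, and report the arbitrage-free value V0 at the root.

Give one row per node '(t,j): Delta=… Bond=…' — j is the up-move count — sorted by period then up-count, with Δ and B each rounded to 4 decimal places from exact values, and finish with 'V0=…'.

(0,0): Delta=-0.4255 Bond=11.9942
V0=1.3559

Since d<R<u, set p* = (R−d)/(u−d) = 0.7234; price each node as the discounted p*-expectation of its children.
Terminal values V(1,·): V(1,0)=5.0000, V(1,1)=0.0000
(0,0): S=25.0000. Δ = (V_up−V_dn)/(S_up−S_dn) = (0.0000−5.0000)/(28.7500−17.0000) = -0.4255. V = [p*·0.0000 + (1−p*)·5.0000]/1.02 = 1.3559. B = V − Δ·S = 11.9942.
Self-financing check: at every node Δ·S+B equals the discounted successor values.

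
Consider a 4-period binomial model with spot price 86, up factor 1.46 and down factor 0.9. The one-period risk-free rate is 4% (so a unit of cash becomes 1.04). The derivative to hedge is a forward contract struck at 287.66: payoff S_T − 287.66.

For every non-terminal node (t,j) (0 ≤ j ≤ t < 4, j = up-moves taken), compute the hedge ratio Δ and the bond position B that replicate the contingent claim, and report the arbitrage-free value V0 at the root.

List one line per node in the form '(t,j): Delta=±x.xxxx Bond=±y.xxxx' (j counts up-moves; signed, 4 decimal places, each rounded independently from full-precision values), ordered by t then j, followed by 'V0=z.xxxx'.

No-arbitrage ⇒ martingale measure with p* = (R−d)/(u−d) = 0.2500.
Payoff layer (t=4): V(4,0)=-231.2354, V(4,1)=-196.1268, V(4,2)=-139.1727, V(4,3)=-46.7807, V(4,4)=103.0998
Node (3,0) S=62.6940: V=(p*·-196.1268+(1−p*)·-231.2354)/1.04=-213.9022; Δ=(-196.1268−-231.2354)/(91.5332−56.4246)=1.0000; B=V−Δ·S=-276.5962
Node (3,1) S=101.7036: V=(p*·-139.1727+(1−p*)·-196.1268)/1.04=-174.8926; Δ=(-139.1727−-196.1268)/(148.4873−91.5332)=1.0000; B=V−Δ·S=-276.5962
Node (3,2) S=164.9858: V=(p*·-46.7807+(1−p*)·-139.1727)/1.04=-111.6103; Δ=(-46.7807−-139.1727)/(240.8793−148.4873)=1.0000; B=V−Δ·S=-276.5962
Node (3,3) S=267.6437: V=(p*·103.0998+(1−p*)·-46.7807)/1.04=-8.9525; Δ=(103.0998−-46.7807)/(390.7598−240.8793)=1.0000; B=V−Δ·S=-276.5962
Node (2,0) S=69.6600: V=(p*·-174.8926+(1−p*)·-213.9022)/1.04=-196.2978; Δ=(-174.8926−-213.9022)/(101.7036−62.6940)=1.0000; B=V−Δ·S=-265.9578
Node (2,1) S=113.0040: V=(p*·-111.6103+(1−p*)·-174.8926)/1.04=-152.9538; Δ=(-111.6103−-174.8926)/(164.9858−101.7036)=1.0000; B=V−Δ·S=-265.9578
Node (2,2) S=183.3176: V=(p*·-8.9525+(1−p*)·-111.6103)/1.04=-82.6402; Δ=(-8.9525−-111.6103)/(267.6437−164.9858)=1.0000; B=V−Δ·S=-265.9578
Node (1,0) S=77.4000: V=(p*·-152.9538+(1−p*)·-196.2978)/1.04=-178.3287; Δ=(-152.9538−-196.2978)/(113.0040−69.6600)=1.0000; B=V−Δ·S=-255.7287
Node (1,1) S=125.5600: V=(p*·-82.6402+(1−p*)·-152.9538)/1.04=-130.1687; Δ=(-82.6402−-152.9538)/(183.3176−113.0040)=1.0000; B=V−Δ·S=-255.7287
Node (0,0) S=86.0000: V=(p*·-130.1687+(1−p*)·-178.3287)/1.04=-159.8930; Δ=(-130.1687−-178.3287)/(125.5600−77.4000)=1.0000; B=V−Δ·S=-245.8930
Self-financing check: at every node Δ·S+B equals the discounted successor values.

(0,0): Delta=1.0000 Bond=-245.8930
(1,0): Delta=1.0000 Bond=-255.7287
(1,1): Delta=1.0000 Bond=-255.7287
(2,0): Delta=1.0000 Bond=-265.9578
(2,1): Delta=1.0000 Bond=-265.9578
(2,2): Delta=1.0000 Bond=-265.9578
(3,0): Delta=1.0000 Bond=-276.5962
(3,1): Delta=1.0000 Bond=-276.5962
(3,2): Delta=1.0000 Bond=-276.5962
(3,3): Delta=1.0000 Bond=-276.5962
V0=-159.8930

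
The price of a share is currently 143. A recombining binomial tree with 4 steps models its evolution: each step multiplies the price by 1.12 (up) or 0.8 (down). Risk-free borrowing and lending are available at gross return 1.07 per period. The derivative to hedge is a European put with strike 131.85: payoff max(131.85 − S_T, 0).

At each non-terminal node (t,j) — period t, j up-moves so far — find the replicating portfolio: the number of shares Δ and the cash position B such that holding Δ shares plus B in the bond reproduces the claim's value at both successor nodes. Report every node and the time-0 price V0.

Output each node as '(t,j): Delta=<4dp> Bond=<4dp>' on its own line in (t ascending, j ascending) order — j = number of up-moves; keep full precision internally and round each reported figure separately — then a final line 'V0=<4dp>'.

Since d<R<u, set p* = (R−d)/(u−d) = 0.8437; price each node as the discounted p*-expectation of its children.
At expiry t=4: V(4,0)=73.2772, V(4,1)=49.8481, V(4,2)=17.0473, V(4,3)=0.0000, V(4,4)=0.0000
Node (3,0) S=73.2160: V=(p*·49.8481+(1−p*)·73.2772)/1.07=50.0083; Δ=(49.8481−73.2772)/(82.0019−58.5728)=-1.0000; B=V−Δ·S=123.2243
Node (3,1) S=102.5024: V=(p*·17.0473+(1−p*)·49.8481)/1.07=20.7219; Δ=(17.0473−49.8481)/(114.8027−82.0019)=-1.0000; B=V−Δ·S=123.2243
Node (3,2) S=143.5034: V=(p*·0.0000+(1−p*)·17.0473)/1.07=2.4894; Δ=(0.0000−17.0473)/(160.7238−114.8027)=-0.3712; B=V−Δ·S=55.7622
Node (3,3) S=200.9047: V=(p*·0.0000+(1−p*)·0.0000)/1.07=0.0000; Δ=(0.0000−0.0000)/(225.0133−160.7238)=0.0000; B=V−Δ·S=0.0000
Node (2,0) S=91.5200: V=(p*·20.7219+(1−p*)·50.0083)/1.07=23.6429; Δ=(20.7219−50.0083)/(102.5024−73.2160)=-1.0000; B=V−Δ·S=115.1629
Node (2,1) S=128.1280: V=(p*·2.4894+(1−p*)·20.7219)/1.07=4.9890; Δ=(2.4894−20.7219)/(143.5034−102.5024)=-0.4447; B=V−Δ·S=61.9656
Node (2,2) S=179.3792: V=(p*·0.0000+(1−p*)·2.4894)/1.07=0.3635; Δ=(0.0000−2.4894)/(200.9047−143.5034)=-0.0434; B=V−Δ·S=8.1428
Node (1,0) S=114.4000: V=(p*·4.9890+(1−p*)·23.6429)/1.07=7.3866; Δ=(4.9890−23.6429)/(128.1280−91.5200)=-0.5096; B=V−Δ·S=65.6801
Node (1,1) S=160.1600: V=(p*·0.3635+(1−p*)·4.9890)/1.07=1.0152; Δ=(0.3635−4.9890)/(179.3792−128.1280)=-0.0903; B=V−Δ·S=15.4698
Node (0,0) S=143.0000: V=(p*·1.0152+(1−p*)·7.3866)/1.07=1.8792; Δ=(1.0152−7.3866)/(160.1600−114.4000)=-0.1392; B=V−Δ·S=21.7898
Self-financing check: at every node Δ·S+B equals the discounted successor values.

(0,0): Delta=-0.1392 Bond=21.7898
(1,0): Delta=-0.5096 Bond=65.6801
(1,1): Delta=-0.0903 Bond=15.4698
(2,0): Delta=-1.0000 Bond=115.1629
(2,1): Delta=-0.4447 Bond=61.9656
(2,2): Delta=-0.0434 Bond=8.1428
(3,0): Delta=-1.0000 Bond=123.2243
(3,1): Delta=-1.0000 Bond=123.2243
(3,2): Delta=-0.3712 Bond=55.7622
(3,3): Delta=0.0000 Bond=0.0000
V0=1.8792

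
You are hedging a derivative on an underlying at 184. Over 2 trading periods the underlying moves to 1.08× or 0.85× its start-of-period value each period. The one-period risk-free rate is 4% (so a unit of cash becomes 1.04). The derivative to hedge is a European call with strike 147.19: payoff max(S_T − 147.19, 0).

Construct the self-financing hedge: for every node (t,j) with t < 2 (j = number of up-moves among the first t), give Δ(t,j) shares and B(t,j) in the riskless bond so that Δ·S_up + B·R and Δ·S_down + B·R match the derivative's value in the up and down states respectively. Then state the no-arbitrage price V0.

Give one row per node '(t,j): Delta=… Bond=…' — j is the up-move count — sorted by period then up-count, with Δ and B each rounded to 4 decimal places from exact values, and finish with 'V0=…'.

No-arbitrage ⇒ martingale measure with p* = (R−d)/(u−d) = 0.8261.
At expiry t=2: V(2,0)=0.0000, V(2,1)=21.7220, V(2,2)=67.4276
(1,0): S=156.4000. Δ = (V_up−V_dn)/(S_up−S_dn) = (21.7220−0.0000)/(168.9120−132.9400) = 0.6039. V = [p*·21.7220 + (1−p*)·0.0000]/1.04 = 17.2541. B = V − Δ·S = -77.1894.
(1,1): S=198.7200. Δ = (V_up−V_dn)/(S_up−S_dn) = (67.4276−21.7220)/(214.6176−168.9120) = 1.0000. V = [p*·67.4276 + (1−p*)·21.7220]/1.04 = 57.1912. B = V − Δ·S = -141.5288.
(0,0): S=184.0000. Δ = (V_up−V_dn)/(S_up−S_dn) = (57.1912−17.2541)/(198.7200−156.4000) = 0.9437. V = [p*·57.1912 + (1−p*)·17.2541]/1.04 = 48.3131. B = V − Δ·S = -125.3263.
Each (Δ,B) replicates both successor values, so the strategy is self-financing and V0 is arbitrage-free.

(0,0): Delta=0.9437 Bond=-125.3263
(1,0): Delta=0.6039 Bond=-77.1894
(1,1): Delta=1.0000 Bond=-141.5288
V0=48.3131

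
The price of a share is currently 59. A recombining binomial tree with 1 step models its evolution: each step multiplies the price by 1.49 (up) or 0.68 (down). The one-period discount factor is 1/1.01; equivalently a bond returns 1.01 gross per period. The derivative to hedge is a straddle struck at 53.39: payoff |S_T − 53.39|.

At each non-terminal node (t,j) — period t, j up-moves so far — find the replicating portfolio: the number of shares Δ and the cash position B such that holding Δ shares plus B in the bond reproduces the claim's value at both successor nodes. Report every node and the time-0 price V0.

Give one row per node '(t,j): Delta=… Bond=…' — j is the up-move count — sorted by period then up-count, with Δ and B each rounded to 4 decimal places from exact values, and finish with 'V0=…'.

(0,0): Delta=0.4447 Bond=-4.5243
V0=21.7103

No-arbitrage ⇒ martingale measure with p* = (R−d)/(u−d) = 0.4074.
Terminal values V(1,·): V(1,0)=13.2700, V(1,1)=34.5200
Node (0,0) S=59.0000: V=(p*·34.5200+(1−p*)·13.2700)/1.01=21.7103; Δ=(34.5200−13.2700)/(87.9100−40.1200)=0.4447; B=V−Δ·S=-4.5243
The time-0 hedge costs 21.7103, which is the no-arbitrage price.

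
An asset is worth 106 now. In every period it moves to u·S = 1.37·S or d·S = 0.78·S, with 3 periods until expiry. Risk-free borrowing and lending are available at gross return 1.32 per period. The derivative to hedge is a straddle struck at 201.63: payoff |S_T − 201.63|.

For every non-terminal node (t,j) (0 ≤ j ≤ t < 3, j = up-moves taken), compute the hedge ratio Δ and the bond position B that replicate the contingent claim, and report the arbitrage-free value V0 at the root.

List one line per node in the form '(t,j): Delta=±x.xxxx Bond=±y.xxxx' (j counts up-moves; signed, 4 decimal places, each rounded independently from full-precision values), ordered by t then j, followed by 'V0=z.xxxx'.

(0,0): Delta=0.0906 Bond=19.3563
(1,0): Delta=-1.0000 Bond=115.7197
(1,1): Delta=0.1481 Bond=17.2013
(2,0): Delta=-1.0000 Bond=152.7500
(2,1): Delta=-1.0000 Bond=152.7500
(2,2): Delta=0.2086 Bond=10.6646
V0=28.9581

Since d<R<u, set p* = (R−d)/(u−d) = 0.9153; price each node as the discounted p*-expectation of its children.
Payoff layer (t=3): V(3,0)=151.3275, V(3,1)=113.2782, V(3,2)=46.4479, V(3,3)=70.9334
Node (2,0) S=64.4904: V=(p*·113.2782+(1−p*)·151.3275)/1.32=88.2596; Δ=(113.2782−151.3275)/(88.3518−50.3025)=-1.0000; B=V−Δ·S=152.7500
Node (2,1) S=113.2716: V=(p*·46.4479+(1−p*)·113.2782)/1.32=39.4784; Δ=(46.4479−113.2782)/(155.1821−88.3518)=-1.0000; B=V−Δ·S=152.7500
Node (2,2) S=198.9514: V=(p*·70.9334+(1−p*)·46.4479)/1.32=52.1654; Δ=(70.9334−46.4479)/(272.5634−155.1821)=0.2086; B=V−Δ·S=10.6646
Node (1,0) S=82.6800: V=(p*·39.4784+(1−p*)·88.2596)/1.32=33.0397; Δ=(39.4784−88.2596)/(113.2716−64.4904)=-1.0000; B=V−Δ·S=115.7197
Node (1,1) S=145.2200: V=(p*·52.1654+(1−p*)·39.4784)/1.32=38.7047; Δ=(52.1654−39.4784)/(198.9514−113.2716)=0.1481; B=V−Δ·S=17.2013
Node (0,0) S=106.0000: V=(p*·38.7047+(1−p*)·33.0397)/1.32=28.9581; Δ=(38.7047−33.0397)/(145.2200−82.6800)=0.0906; B=V−Δ·S=19.3563
Root portfolio cost Δ·106+B reproduces V0=28.9581.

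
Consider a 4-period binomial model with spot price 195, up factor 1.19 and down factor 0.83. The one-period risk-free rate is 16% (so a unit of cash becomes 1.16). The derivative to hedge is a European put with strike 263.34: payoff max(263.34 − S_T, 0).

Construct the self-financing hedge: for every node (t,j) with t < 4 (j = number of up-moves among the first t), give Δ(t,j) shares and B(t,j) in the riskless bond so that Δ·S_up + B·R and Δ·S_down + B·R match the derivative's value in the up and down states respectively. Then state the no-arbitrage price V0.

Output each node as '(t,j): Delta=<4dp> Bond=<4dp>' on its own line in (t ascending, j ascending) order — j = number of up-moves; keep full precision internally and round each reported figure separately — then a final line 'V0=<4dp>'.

(0,0): Delta=-0.1504 Bond=30.8990
(1,0): Delta=-0.8992 Bond=157.0403
(1,1): Delta=-0.1029 Bond=24.8249
(2,0): Delta=-1.0000 Bond=195.7045
(2,1): Delta=-0.8928 Bond=180.9360
(2,2): Delta=-0.0528 Bond=14.9661
(3,0): Delta=-1.0000 Bond=227.0172
(3,1): Delta=-1.0000 Bond=227.0172
(3,2): Delta=-0.8860 Bond=208.3284
(3,3): Delta=0.0000 Bond=0.0000
V0=1.5713

Under the risk-neutral measure, an up-move has probability p* = (R−d)/(u−d) = 0.9167 and values discount at R = 1.16.
At expiry t=4: V(4,0)=170.7963, V(4,1)=130.6568, V(4,2)=73.1075, V(4,3)=0.0000, V(4,4)=0.0000
(3,0): S=111.4985. Δ = (V_up−V_dn)/(S_up−S_dn) = (130.6568−170.7963)/(132.6832−92.5437) = -1.0000. V = [p*·130.6568 + (1−p*)·170.7963]/1.16 = 115.5188. B = V − Δ·S = 227.0172.
(3,1): S=159.8592. Δ = (V_up−V_dn)/(S_up−S_dn) = (73.1075−130.6568)/(190.2325−132.6832) = -1.0000. V = [p*·73.1075 + (1−p*)·130.6568]/1.16 = 67.1580. B = V − Δ·S = 227.0172.
(3,2): S=229.1958. Δ = (V_up−V_dn)/(S_up−S_dn) = (0.0000−73.1075)/(272.7430−190.2325) = -0.8860. V = [p*·0.0000 + (1−p*)·73.1075]/1.16 = 5.2520. B = V − Δ·S = 208.3284.
(3,3): S=328.6060. Δ = (V_up−V_dn)/(S_up−S_dn) = (0.0000−0.0000)/(391.0411−272.7430) = 0.0000. V = [p*·0.0000 + (1−p*)·0.0000]/1.16 = 0.0000. B = V − Δ·S = 0.0000.
(2,0): S=134.3355. Δ = (V_up−V_dn)/(S_up−S_dn) = (67.1580−115.5188)/(159.8592−111.4985) = -1.0000. V = [p*·67.1580 + (1−p*)·115.5188]/1.16 = 61.3690. B = V − Δ·S = 195.7045.
(2,1): S=192.6015. Δ = (V_up−V_dn)/(S_up−S_dn) = (5.2520−67.1580)/(229.1958−159.8592) = -0.8928. V = [p*·5.2520 + (1−p*)·67.1580]/1.16 = 8.9748. B = V − Δ·S = 180.9360.
(2,2): S=276.1395. Δ = (V_up−V_dn)/(S_up−S_dn) = (0.0000−5.2520)/(328.6060−229.1958) = -0.0528. V = [p*·0.0000 + (1−p*)·5.2520]/1.16 = 0.3773. B = V − Δ·S = 14.9661.
(1,0): S=161.8500. Δ = (V_up−V_dn)/(S_up−S_dn) = (8.9748−61.3690)/(192.6015−134.3355) = -0.8992. V = [p*·8.9748 + (1−p*)·61.3690]/1.16 = 11.5009. B = V − Δ·S = 157.0403.
(1,1): S=232.0500. Δ = (V_up−V_dn)/(S_up−S_dn) = (0.3773−8.9748)/(276.1395−192.6015) = -0.1029. V = [p*·0.3773 + (1−p*)·8.9748]/1.16 = 0.9429. B = V − Δ·S = 24.8249.
(0,0): S=195.0000. Δ = (V_up−V_dn)/(S_up−S_dn) = (0.9429−11.5009)/(232.0500−161.8500) = -0.1504. V = [p*·0.9429 + (1−p*)·11.5009]/1.16 = 1.5713. B = V − Δ·S = 30.8990.
The time-0 hedge costs 1.5713, which is the no-arbitrage price.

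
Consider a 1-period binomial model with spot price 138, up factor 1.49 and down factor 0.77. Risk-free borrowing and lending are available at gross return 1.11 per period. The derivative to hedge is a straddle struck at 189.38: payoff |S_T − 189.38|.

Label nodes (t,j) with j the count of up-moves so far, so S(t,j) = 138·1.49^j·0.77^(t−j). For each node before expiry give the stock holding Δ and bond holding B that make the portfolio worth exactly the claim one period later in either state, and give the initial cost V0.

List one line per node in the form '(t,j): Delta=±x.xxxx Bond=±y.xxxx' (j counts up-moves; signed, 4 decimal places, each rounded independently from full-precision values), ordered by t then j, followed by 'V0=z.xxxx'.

Risk-neutral probability p* = (R−d)/(u−d) = (1.11−0.77)/(1.49−0.77) = 0.4722.
Terminal values V(1,·): V(1,0)=83.1200, V(1,1)=16.2400
Node (0,0) S=138.0000: V=(p*·16.2400+(1−p*)·83.1200)/1.11=46.4304; Δ=(16.2400−83.1200)/(205.6200−106.2600)=-0.6731; B=V−Δ·S=139.3193
The time-0 hedge costs 46.4304, which is the no-arbitrage price.

(0,0): Delta=-0.6731 Bond=139.3193
V0=46.4304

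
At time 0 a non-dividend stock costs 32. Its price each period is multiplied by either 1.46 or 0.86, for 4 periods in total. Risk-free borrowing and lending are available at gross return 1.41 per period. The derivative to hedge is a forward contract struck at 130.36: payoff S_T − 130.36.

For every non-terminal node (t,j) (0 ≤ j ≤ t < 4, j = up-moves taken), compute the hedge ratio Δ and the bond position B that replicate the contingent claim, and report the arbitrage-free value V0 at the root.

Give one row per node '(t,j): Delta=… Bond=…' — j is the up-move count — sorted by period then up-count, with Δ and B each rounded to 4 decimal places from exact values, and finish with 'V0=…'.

(0,0): Delta=1.0000 Bond=-32.9813
(1,0): Delta=1.0000 Bond=-46.5036
(1,1): Delta=1.0000 Bond=-46.5036
(2,0): Delta=1.0000 Bond=-65.5701
(2,1): Delta=1.0000 Bond=-65.5701
(2,2): Delta=1.0000 Bond=-65.5701
(3,0): Delta=1.0000 Bond=-92.4539
(3,1): Delta=1.0000 Bond=-92.4539
(3,2): Delta=1.0000 Bond=-92.4539
(3,3): Delta=1.0000 Bond=-92.4539
V0=-0.9813

Under the risk-neutral measure, an up-move has probability p* = (R−d)/(u−d) = 0.9167 and values discount at R = 1.41.
Terminal payoffs: V(4,0)=-112.8557, V(4,1)=-100.6435, V(4,2)=-79.9110, V(4,3)=-44.7140, V(4,4)=15.0390
(3,0): S=20.3538. Δ = (V_up−V_dn)/(S_up−S_dn) = (-100.6435−-112.8557)/(29.7165−17.5043) = 1.0000. V = [p*·-100.6435 + (1−p*)·-112.8557]/1.41 = -72.1001. B = V − Δ·S = -92.4539.
(3,1): S=34.5541. Δ = (V_up−V_dn)/(S_up−S_dn) = (-79.9110−-100.6435)/(50.4490−29.7165) = 1.0000. V = [p*·-79.9110 + (1−p*)·-100.6435]/1.41 = -57.8998. B = V − Δ·S = -92.4539.
(3,2): S=58.6616. Δ = (V_up−V_dn)/(S_up−S_dn) = (-44.7140−-79.9110)/(85.6460−50.4490) = 1.0000. V = [p*·-44.7140 + (1−p*)·-79.9110]/1.41 = -33.7923. B = V − Δ·S = -92.4539.
(3,3): S=99.5884. Δ = (V_up−V_dn)/(S_up−S_dn) = (15.0390−-44.7140)/(145.3990−85.6460) = 1.0000. V = [p*·15.0390 + (1−p*)·-44.7140]/1.41 = 7.1345. B = V − Δ·S = -92.4539.
(2,0): S=23.6672. Δ = (V_up−V_dn)/(S_up−S_dn) = (-57.8998−-72.1001)/(34.5541−20.3538) = 1.0000. V = [p*·-57.8998 + (1−p*)·-72.1001]/1.41 = -41.9029. B = V − Δ·S = -65.5701.
(2,1): S=40.1792. Δ = (V_up−V_dn)/(S_up−S_dn) = (-33.7923−-57.8998)/(58.6616−34.5541) = 1.0000. V = [p*·-33.7923 + (1−p*)·-57.8998]/1.41 = -25.3909. B = V − Δ·S = -65.5701.
(2,2): S=68.2112. Δ = (V_up−V_dn)/(S_up−S_dn) = (7.1345−-33.7923)/(99.5884−58.6616) = 1.0000. V = [p*·7.1345 + (1−p*)·-33.7923]/1.41 = 2.6411. B = V − Δ·S = -65.5701.
(1,0): S=27.5200. Δ = (V_up−V_dn)/(S_up−S_dn) = (-25.3909−-41.9029)/(40.1792−23.6672) = 1.0000. V = [p*·-25.3909 + (1−p*)·-41.9029]/1.41 = -18.9836. B = V − Δ·S = -46.5036.
(1,1): S=46.7200. Δ = (V_up−V_dn)/(S_up−S_dn) = (2.6411−-25.3909)/(68.2112−40.1792) = 1.0000. V = [p*·2.6411 + (1−p*)·-25.3909]/1.41 = 0.2164. B = V − Δ·S = -46.5036.
(0,0): S=32.0000. Δ = (V_up−V_dn)/(S_up−S_dn) = (0.2164−-18.9836)/(46.7200−27.5200) = 1.0000. V = [p*·0.2164 + (1−p*)·-18.9836]/1.41 = -0.9813. B = V − Δ·S = -32.9813.
Self-financing check: at every node Δ·S+B equals the discounted successor values.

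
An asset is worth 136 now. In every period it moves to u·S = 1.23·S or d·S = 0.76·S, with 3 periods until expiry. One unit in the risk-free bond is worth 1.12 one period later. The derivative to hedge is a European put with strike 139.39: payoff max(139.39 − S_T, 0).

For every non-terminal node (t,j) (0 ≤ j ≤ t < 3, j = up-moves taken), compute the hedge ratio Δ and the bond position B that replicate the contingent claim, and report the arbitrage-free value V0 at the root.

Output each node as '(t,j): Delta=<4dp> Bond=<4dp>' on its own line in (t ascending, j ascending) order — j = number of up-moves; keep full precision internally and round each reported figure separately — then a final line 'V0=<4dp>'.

(0,0): Delta=-0.2165 Bond=33.9982
(1,0): Delta=-0.7609 Bond=94.3518
(1,1): Delta=-0.1137 Bond=20.8831
(2,0): Delta=-1.0000 Bond=124.4554
(2,1): Delta=-0.7158 Bond=99.9353
(2,2): Delta=0.0000 Bond=0.0000
V0=4.5589

Risk-neutral probability p* = (R−d)/(u−d) = (1.12−0.76)/(1.23−0.76) = 0.7660.
Terminal payoffs: V(3,0)=79.6893, V(3,1)=42.7691, V(3,2)=0.0000, V(3,3)=0.0000
(2,0): S=78.5536. Δ = (V_up−V_dn)/(S_up−S_dn) = (42.7691−79.6893)/(96.6209−59.7007) = -1.0000. V = [p*·42.7691 + (1−p*)·79.6893]/1.12 = 45.9018. B = V − Δ·S = 124.4554.
(2,1): S=127.1328. Δ = (V_up−V_dn)/(S_up−S_dn) = (0.0000−42.7691)/(156.3733−96.6209) = -0.7158. V = [p*·0.0000 + (1−p*)·42.7691]/1.12 = 8.9373. B = V − Δ·S = 99.9353.
(2,2): S=205.7544. Δ = (V_up−V_dn)/(S_up−S_dn) = (0.0000−0.0000)/(253.0779−156.3733) = 0.0000. V = [p*·0.0000 + (1−p*)·0.0000]/1.12 = 0.0000. B = V − Δ·S = 0.0000.
(1,0): S=103.3600. Δ = (V_up−V_dn)/(S_up−S_dn) = (8.9373−45.9018)/(127.1328−78.5536) = -0.7609. V = [p*·8.9373 + (1−p*)·45.9018]/1.12 = 15.7041. B = V − Δ·S = 94.3518.
(1,1): S=167.2800. Δ = (V_up−V_dn)/(S_up−S_dn) = (0.0000−8.9373)/(205.7544−127.1328) = -0.1137. V = [p*·0.0000 + (1−p*)·8.9373]/1.12 = 1.8676. B = V − Δ·S = 20.8831.
(0,0): S=136.0000. Δ = (V_up−V_dn)/(S_up−S_dn) = (1.8676−15.7041)/(167.2800−103.3600) = -0.2165. V = [p*·1.8676 + (1−p*)·15.7041]/1.12 = 4.5589. B = V − Δ·S = 33.9982.
Root portfolio cost Δ·136+B reproduces V0=4.5589.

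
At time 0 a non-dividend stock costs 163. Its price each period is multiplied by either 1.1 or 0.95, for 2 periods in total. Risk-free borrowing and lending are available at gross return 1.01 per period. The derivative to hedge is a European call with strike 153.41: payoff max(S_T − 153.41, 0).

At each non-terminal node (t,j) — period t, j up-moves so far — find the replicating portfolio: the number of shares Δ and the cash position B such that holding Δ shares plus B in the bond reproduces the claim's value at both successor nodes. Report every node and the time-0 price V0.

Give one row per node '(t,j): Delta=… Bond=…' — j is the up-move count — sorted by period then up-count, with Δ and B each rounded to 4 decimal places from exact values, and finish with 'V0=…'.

(0,0): Delta=0.8469 Bond=-123.2026
(1,0): Delta=0.7287 Bond=-106.1304
(1,1): Delta=1.0000 Bond=-151.8911
V0=14.8370

No-arbitrage ⇒ martingale measure with p* = (R−d)/(u−d) = 0.4000.
At expiry t=2: V(2,0)=0.0000, V(2,1)=16.9250, V(2,2)=43.8200
Node (1,0) S=154.8500: V=(p*·16.9250+(1−p*)·0.0000)/1.01=6.7030; Δ=(16.9250−0.0000)/(170.3350−147.1075)=0.7287; B=V−Δ·S=-106.1304
Node (1,1) S=179.3000: V=(p*·43.8200+(1−p*)·16.9250)/1.01=27.4089; Δ=(43.8200−16.9250)/(197.2300−170.3350)=1.0000; B=V−Δ·S=-151.8911
Node (0,0) S=163.0000: V=(p*·27.4089+(1−p*)·6.7030)/1.01=14.8370; Δ=(27.4089−6.7030)/(179.3000−154.8500)=0.8469; B=V−Δ·S=-123.2026
Each (Δ,B) replicates both successor values, so the strategy is self-financing and V0 is arbitrage-free.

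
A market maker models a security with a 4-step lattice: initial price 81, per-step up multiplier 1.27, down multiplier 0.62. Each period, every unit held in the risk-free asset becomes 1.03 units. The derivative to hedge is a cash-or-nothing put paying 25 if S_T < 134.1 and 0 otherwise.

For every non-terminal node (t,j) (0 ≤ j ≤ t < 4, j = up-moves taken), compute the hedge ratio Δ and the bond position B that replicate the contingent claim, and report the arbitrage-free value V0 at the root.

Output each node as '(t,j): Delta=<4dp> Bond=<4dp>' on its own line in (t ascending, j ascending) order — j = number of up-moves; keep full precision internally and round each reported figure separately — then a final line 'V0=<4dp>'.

(0,0): Delta=-0.1091 Bond=27.5294
(1,0): Delta=0.0000 Bond=22.8785
(1,1): Delta=-0.1402 Bond=31.5611
(2,0): Delta=0.0000 Bond=23.5649
(2,1): Delta=0.0000 Bond=23.5649
(2,2): Delta=-0.1803 Bond=37.7429
(3,0): Delta=0.0000 Bond=24.2718
(3,1): Delta=0.0000 Bond=24.2718
(3,2): Delta=0.0000 Bond=24.2718
(3,3): Delta=-0.2318 Bond=47.4235
V0=18.6960

No-arbitrage ⇒ martingale measure with p* = (R−d)/(u−d) = 0.6308.
Terminal values V(4,·): V(4,0)=25.0000, V(4,1)=25.0000, V(4,2)=25.0000, V(4,3)=25.0000, V(4,4)=0.0000
Node (3,0) S=19.3046: V=(p*·25.0000+(1−p*)·25.0000)/1.03=24.2718; Δ=(25.0000−25.0000)/(24.5168−11.9688)=0.0000; B=V−Δ·S=24.2718
Node (3,1) S=39.5432: V=(p*·25.0000+(1−p*)·25.0000)/1.03=24.2718; Δ=(25.0000−25.0000)/(50.2199−24.5168)=0.0000; B=V−Δ·S=24.2718
Node (3,2) S=80.9998: V=(p*·25.0000+(1−p*)·25.0000)/1.03=24.2718; Δ=(25.0000−25.0000)/(102.8698−50.2199)=0.0000; B=V−Δ·S=24.2718
Node (3,3) S=165.9190: V=(p*·0.0000+(1−p*)·25.0000)/1.03=8.9619; Δ=(0.0000−25.0000)/(210.7172−102.8698)=-0.2318; B=V−Δ·S=47.4235
Node (2,0) S=31.1364: V=(p*·24.2718+(1−p*)·24.2718)/1.03=23.5649; Δ=(24.2718−24.2718)/(39.5432−19.3046)=0.0000; B=V−Δ·S=23.5649
Node (2,1) S=63.7794: V=(p*·24.2718+(1−p*)·24.2718)/1.03=23.5649; Δ=(24.2718−24.2718)/(80.9998−39.5432)=0.0000; B=V−Δ·S=23.5649
Node (2,2) S=130.6449: V=(p*·8.9619+(1−p*)·24.2718)/1.03=14.1891; Δ=(8.9619−24.2718)/(165.9190−80.9998)=-0.1803; B=V−Δ·S=37.7429
Node (1,0) S=50.2200: V=(p*·23.5649+(1−p*)·23.5649)/1.03=22.8785; Δ=(23.5649−23.5649)/(63.7794−31.1364)=0.0000; B=V−Δ·S=22.8785
Node (1,1) S=102.8700: V=(p*·14.1891+(1−p*)·23.5649)/1.03=17.1369; Δ=(14.1891−23.5649)/(130.6449−63.7794)=-0.1402; B=V−Δ·S=31.5611
Node (0,0) S=81.0000: V=(p*·17.1369+(1−p*)·22.8785)/1.03=18.6960; Δ=(17.1369−22.8785)/(102.8700−50.2200)=-0.1091; B=V−Δ·S=27.5294
Root portfolio cost Δ·81+B reproduces V0=18.6960.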